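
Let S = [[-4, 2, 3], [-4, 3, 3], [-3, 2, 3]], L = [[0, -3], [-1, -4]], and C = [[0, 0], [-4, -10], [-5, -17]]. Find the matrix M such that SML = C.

M = [[-1, 5], [-2, 4], [0, 4]]

M = S⁻¹CL⁻¹ (apply S⁻¹ on the left and L⁻¹ on the right).
det S = -3; the adjugate gives S⁻¹ = [[-1, 0, 1], [-1, 1, 0], [-1/3, -2/3, 4/3]].
det L = -3, so L⁻¹ = [[4/3, -1], [-1/3, 0]].
S⁻¹C = [[-5, -17], [-4, -10], [-4, -16]].
M = (S⁻¹C)L⁻¹ = [[-1, 5], [-2, 4], [0, 4]].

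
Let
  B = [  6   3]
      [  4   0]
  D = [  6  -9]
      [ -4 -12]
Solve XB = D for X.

B is on the right of X, so right-multiply by B⁻¹: X = DB⁻¹.
det B = -12, so B⁻¹ = [[0, 1/4], [1/3, -1/2]].
X = DB⁻¹ = [[6, -9], [-4, -12]] · [[0, 1/4], [1/3, -1/2]] = [[-3, 6], [-4, 5]].

X = [[-3, 6], [-4, 5]]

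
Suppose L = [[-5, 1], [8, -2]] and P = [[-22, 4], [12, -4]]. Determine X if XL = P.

X = [[6, 1], [4, 4]]

Right-multiplying both sides by L⁻¹ gives X = PL⁻¹.
det L = 2; the adjugate gives L⁻¹ = [[-1, -1/2], [-4, -5/2]].
X = PL⁻¹ = [[-22, 4], [12, -4]] · [[-1, -1/2], [-4, -5/2]] = [[6, 1], [4, 4]].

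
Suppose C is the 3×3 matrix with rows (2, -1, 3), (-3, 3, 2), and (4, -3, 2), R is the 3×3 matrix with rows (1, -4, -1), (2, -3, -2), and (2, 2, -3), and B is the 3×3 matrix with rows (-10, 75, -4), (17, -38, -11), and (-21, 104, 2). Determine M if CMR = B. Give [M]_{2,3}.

M = C⁻¹BR⁻¹ (apply C⁻¹ on the left and R⁻¹ on the right).
det C = 1, so C⁻¹ = [[12, -7, -11], [14, -8, -13], [-3, 2, 3]].
det R = -5, so R⁻¹ = [[-13/5, 14/5, -1], [-2/5, 1/5, 0], [-2, 2, -1]].
C⁻¹B = [[-8, 22, 7], [-3, 2, 6], [1, 11, -4]].
M = (C⁻¹B)R⁻¹ = [[-2, -4, 1], [-5, 4, -3], [1, -3, 3]].

-3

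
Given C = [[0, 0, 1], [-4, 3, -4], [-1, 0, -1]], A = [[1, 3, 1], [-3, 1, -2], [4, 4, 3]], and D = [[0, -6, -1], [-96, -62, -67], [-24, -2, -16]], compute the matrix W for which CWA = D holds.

W = [[0, -4, 3], [1, -5, -4], [-5, 1, 2]]

W = C⁻¹DA⁻¹ (apply C⁻¹ on the left and A⁻¹ on the right).
C has determinant 3; C⁻¹ = [[-1, 0, -1], [0, 1/3, -4/3], [1, 0, 0]].
det A = -2; the adjugate gives A⁻¹ = [[-11/2, 5/2, 7/2], [-1/2, 1/2, 1/2], [8, -4, -5]].
C⁻¹D = [[24, 8, 17], [0, -18, -1], [0, -6, -1]].
W = (C⁻¹D)A⁻¹ = [[0, -4, 3], [1, -5, -4], [-5, 1, 2]].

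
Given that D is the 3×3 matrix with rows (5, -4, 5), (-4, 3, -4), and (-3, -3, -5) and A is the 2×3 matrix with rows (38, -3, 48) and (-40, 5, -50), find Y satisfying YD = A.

D is on the right of Y, so right-multiply by D⁻¹: Y = AD⁻¹.
det D = 2, so D⁻¹ = [[-27/2, -35/2, 1/2], [-4, -5, 0], [21/2, 27/2, -1/2]].
Y = AD⁻¹ = [[38, -3, 48], [-40, 5, -50]] · [[-27/2, -35/2, 1/2], [-4, -5, 0], [21/2, 27/2, -1/2]] = [[3, -2, -5], [-5, 0, 5]].

Y = [[3, -2, -5], [-5, 0, 5]]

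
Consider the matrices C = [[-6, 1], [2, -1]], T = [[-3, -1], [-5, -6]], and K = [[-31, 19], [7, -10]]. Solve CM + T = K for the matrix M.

CM = K − T = [[-28, 20], [12, -4]].
Left-multiplying both sides by C⁻¹ gives M = C⁻¹(K − T).
det C = 4; the adjugate gives C⁻¹ = [[-1/4, -1/4], [-1/2, -3/2]].
M = C⁻¹(K − T) = [[4, -4], [-4, -4]].

M = [[4, -4], [-4, -4]]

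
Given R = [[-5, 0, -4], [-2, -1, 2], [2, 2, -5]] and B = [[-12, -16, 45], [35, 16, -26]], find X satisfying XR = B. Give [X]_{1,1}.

R is on the right of X, so right-multiply by R⁻¹: X = BR⁻¹.
det R = 3, so R⁻¹ = [[1/3, -8/3, -4/3], [-2, 11, 6], [-2/3, 10/3, 5/3]].
X = BR⁻¹ = [[-12, -16, 45], [35, 16, -26]] · [[1/3, -8/3, -4/3], [-2, 11, 6], [-2/3, 10/3, 5/3]] = [[-2, 6, -5], [-3, -4, 6]].

-2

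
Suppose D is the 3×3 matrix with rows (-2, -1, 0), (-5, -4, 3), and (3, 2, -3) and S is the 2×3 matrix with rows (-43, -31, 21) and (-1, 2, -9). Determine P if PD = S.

P = [[5, 6, -1], [6, -1, 2]]

Right-multiplying both sides by D⁻¹ gives P = SD⁻¹.
det D = -6, so D⁻¹ = [[-1, 1/2, 1/2], [1, -1, -1], [-1/3, -1/6, -1/2]].
P = SD⁻¹ = [[-43, -31, 21], [-1, 2, -9]] · [[-1, 1/2, 1/2], [1, -1, -1], [-1/3, -1/6, -1/2]] = [[5, 6, -1], [6, -1, 2]].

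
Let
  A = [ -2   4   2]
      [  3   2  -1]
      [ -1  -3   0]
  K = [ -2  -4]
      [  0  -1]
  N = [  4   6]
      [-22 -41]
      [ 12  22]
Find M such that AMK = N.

Left-multiply by A⁻¹ and right-multiply by K⁻¹: M = A⁻¹NK⁻¹.
A has determinant -4; A⁻¹ = [[3/4, 3/2, 2], [-1/4, -1/2, -1], [7/4, 5/2, 4]].
K has determinant 2; K⁻¹ = [[-1/2, 2], [0, -1]].
A⁻¹N = [[-6, -13], [-2, -3], [0, -4]].
M = (A⁻¹N)K⁻¹ = [[3, 1], [1, -1], [0, 4]].

M = [[3, 1], [1, -1], [0, 4]]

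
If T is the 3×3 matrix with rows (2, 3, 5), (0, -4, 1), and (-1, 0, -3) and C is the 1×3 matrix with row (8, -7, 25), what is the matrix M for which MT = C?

Since T sits to the right of M, M = CT⁻¹.
det T = 1, so T⁻¹ = [[12, 9, 23], [-1, -1, -2], [-4, -3, -8]].
M = CT⁻¹ = [[8, -7, 25]] · [[12, 9, 23], [-1, -1, -2], [-4, -3, -8]] = [[3, 4, -2]].

M = [[3, 4, -2]]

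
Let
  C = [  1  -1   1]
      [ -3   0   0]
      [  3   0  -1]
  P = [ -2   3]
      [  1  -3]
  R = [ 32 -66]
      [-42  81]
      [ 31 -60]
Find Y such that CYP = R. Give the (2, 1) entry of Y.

Y = C⁻¹RP⁻¹ (apply C⁻¹ on the left and P⁻¹ on the right).
det C = 3; the adjugate gives C⁻¹ = [[0, -1/3, 0], [-1, -4/3, -1], [0, -1, -1]].
det P = 3, so P⁻¹ = [[-1, -1], [-1/3, -2/3]].
C⁻¹R = [[14, -27], [-7, 18], [11, -21]].
Y = (C⁻¹R)P⁻¹ = [[-5, 4], [1, -5], [-4, 3]].

1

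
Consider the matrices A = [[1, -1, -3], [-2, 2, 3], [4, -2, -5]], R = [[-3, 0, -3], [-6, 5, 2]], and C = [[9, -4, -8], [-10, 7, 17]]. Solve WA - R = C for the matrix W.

WA = C + R = [[6, -4, -11], [-16, 12, 19]].
A is on the right of W, so right-multiply by A⁻¹: W = (C + R)A⁻¹.
det A = 6, so A⁻¹ = [[-2/3, 1/6, 1/2], [1/3, 7/6, 1/2], [-2/3, -1/3, 0]].
W = (C + R)A⁻¹ = [[2, 0, 1], [2, 5, -2]].

W = [[2, 0, 1], [2, 5, -2]]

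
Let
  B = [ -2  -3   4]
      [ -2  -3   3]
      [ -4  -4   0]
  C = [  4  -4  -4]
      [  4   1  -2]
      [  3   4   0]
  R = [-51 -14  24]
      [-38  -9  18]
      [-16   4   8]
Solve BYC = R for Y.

Left-multiply by B⁻¹ and right-multiply by C⁻¹: Y = B⁻¹RC⁻¹.
det B = -4, so B⁻¹ = [[-3, 4, -3/4], [3, -4, 1/2], [1, -1, 0]].
det C = 4, so C⁻¹ = [[2, -4, 3], [-3/2, 3, -2], [13/4, -7, 5]].
B⁻¹R = [[13, 3, -6], [-9, -4, 4], [-13, -5, 6]].
Y = (B⁻¹R)C⁻¹ = [[2, -1, 3], [1, -4, 1], [1, -5, 1]].

Y = [[2, -1, 3], [1, -4, 1], [1, -5, 1]]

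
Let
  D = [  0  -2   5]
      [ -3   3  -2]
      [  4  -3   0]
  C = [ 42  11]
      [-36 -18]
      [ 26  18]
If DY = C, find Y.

Since D multiplies Y on the left, Y = D⁻¹C.
det D = 1, so D⁻¹ = [[-6, -15, -11], [-8, -20, -15], [-3, -8, -6]].
Y = D⁻¹C = [[-6, -15, -11], [-8, -20, -15], [-3, -8, -6]] · [[42, 11], [-36, -18], [26, 18]] = [[2, 6], [-6, 2], [6, 3]].

Y = [[2, 6], [-6, 2], [6, 3]]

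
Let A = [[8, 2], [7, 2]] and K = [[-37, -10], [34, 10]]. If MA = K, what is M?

Since A sits to the right of M, M = KA⁻¹.
det A = 2; the adjugate gives A⁻¹ = [[1, -1], [-7/2, 4]].
M = KA⁻¹ = [[-37, -10], [34, 10]] · [[1, -1], [-7/2, 4]] = [[-2, -3], [-1, 6]].

M = [[-2, -3], [-1, 6]]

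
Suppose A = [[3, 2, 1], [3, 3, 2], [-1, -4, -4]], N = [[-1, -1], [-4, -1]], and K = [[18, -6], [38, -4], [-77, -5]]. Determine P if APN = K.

Left-multiply by A⁻¹ and right-multiply by N⁻¹: P = A⁻¹KN⁻¹.
A has determinant -1; A⁻¹ = [[4, -4, -1], [-10, 11, 3], [9, -10, -3]].
det N = -3; the adjugate gives N⁻¹ = [[1/3, -1/3], [-4/3, 1/3]].
A⁻¹K = [[-3, -3], [7, 1], [13, 1]].
P = (A⁻¹K)N⁻¹ = [[3, 0], [1, -2], [3, -4]].

P = [[3, 0], [1, -2], [3, -4]]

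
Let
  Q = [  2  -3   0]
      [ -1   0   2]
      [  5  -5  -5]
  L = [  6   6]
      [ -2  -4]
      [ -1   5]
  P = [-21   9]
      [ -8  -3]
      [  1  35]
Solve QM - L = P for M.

M = [[0, 3], [5, -3], [-5, -2]]

QM = P + L = [[-15, 15], [-10, -7], [0, 40]].
Q is on the left of M, so left-multiply by Q⁻¹: M = Q⁻¹(P + L).
det Q = 5; the adjugate gives Q⁻¹ = [[2, -3, -6/5], [1, -2, -4/5], [1, -1, -3/5]].
M = Q⁻¹(P + L) = [[0, 3], [5, -3], [-5, -2]].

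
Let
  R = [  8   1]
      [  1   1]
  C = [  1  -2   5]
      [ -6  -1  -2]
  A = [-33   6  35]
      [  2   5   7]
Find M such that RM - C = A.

M = [[-4, 0, 5], [0, 4, 0]]

RM = A + C = [[-32, 4, 40], [-4, 4, 5]].
Left-multiplying both sides by R⁻¹ gives M = R⁻¹(A + C).
det R = 7; the adjugate gives R⁻¹ = [[1/7, -1/7], [-1/7, 8/7]].
M = R⁻¹(A + C) = [[-4, 0, 5], [0, 4, 0]].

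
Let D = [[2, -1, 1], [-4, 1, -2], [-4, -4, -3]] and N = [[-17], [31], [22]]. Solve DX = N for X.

Since D multiplies X on the left, X = D⁻¹N.
det D = 2, so D⁻¹ = [[-11/2, -7/2, 1/2], [-2, -1, 0], [10, 6, -1]].
X = D⁻¹N = [[-11/2, -7/2, 1/2], [-2, -1, 0], [10, 6, -1]] · [[-17], [31], [22]] = [[-4], [3], [-6]].

X = [[-4], [3], [-6]]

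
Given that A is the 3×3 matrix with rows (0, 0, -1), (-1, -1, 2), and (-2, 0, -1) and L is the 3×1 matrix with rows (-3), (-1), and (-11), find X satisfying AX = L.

Left-multiplying both sides by A⁻¹ gives X = A⁻¹L.
det A = 2; the adjugate gives A⁻¹ = [[1/2, 0, -1/2], [-5/2, -1, 1/2], [-1, 0, 0]].
X = A⁻¹L = [[1/2, 0, -1/2], [-5/2, -1, 1/2], [-1, 0, 0]] · [[-3], [-1], [-11]] = [[4], [3], [3]].

X = [[4], [3], [3]]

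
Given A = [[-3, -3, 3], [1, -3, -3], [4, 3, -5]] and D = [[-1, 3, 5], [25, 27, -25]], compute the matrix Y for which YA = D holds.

Y = [[-5, 0, -4], [-6, -1, 2]]

Right-multiplying both sides by A⁻¹ gives Y = DA⁻¹.
det A = -6, so A⁻¹ = [[-4, 1, -3], [7/6, -1/2, 1], [-5/2, 1/2, -2]].
Y = DA⁻¹ = [[-1, 3, 5], [25, 27, -25]] · [[-4, 1, -3], [7/6, -1/2, 1], [-5/2, 1/2, -2]] = [[-5, 0, -4], [-6, -1, 2]].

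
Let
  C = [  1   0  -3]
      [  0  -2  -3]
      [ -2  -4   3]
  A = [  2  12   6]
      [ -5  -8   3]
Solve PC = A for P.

P = [[-2, -2, -2], [-5, 4, 0]]

C is on the right of P, so right-multiply by C⁻¹: P = AC⁻¹.
C has determinant -6; C⁻¹ = [[3, -2, 1], [-1, 1/2, -1/2], [2/3, -2/3, 1/3]].
P = AC⁻¹ = [[2, 12, 6], [-5, -8, 3]] · [[3, -2, 1], [-1, 1/2, -1/2], [2/3, -2/3, 1/3]] = [[-2, -2, -2], [-5, 4, 0]].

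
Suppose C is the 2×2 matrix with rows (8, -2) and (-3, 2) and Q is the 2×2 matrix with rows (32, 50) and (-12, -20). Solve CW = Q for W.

W = [[4, 6], [0, -1]]

Left-multiplying both sides by C⁻¹ gives W = C⁻¹Q.
C has determinant 10; C⁻¹ = [[1/5, 1/5], [3/10, 4/5]].
W = C⁻¹Q = [[1/5, 1/5], [3/10, 4/5]] · [[32, 50], [-12, -20]] = [[4, 6], [0, -1]].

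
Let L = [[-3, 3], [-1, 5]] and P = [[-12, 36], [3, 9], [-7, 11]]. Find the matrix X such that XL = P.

L is on the right of X, so right-multiply by L⁻¹: X = PL⁻¹.
det L = -12, so L⁻¹ = [[-5/12, 1/4], [-1/12, 1/4]].
X = PL⁻¹ = [[-12, 36], [3, 9], [-7, 11]] · [[-5/12, 1/4], [-1/12, 1/4]] = [[2, 6], [-2, 3], [2, 1]].

X = [[2, 6], [-2, 3], [2, 1]]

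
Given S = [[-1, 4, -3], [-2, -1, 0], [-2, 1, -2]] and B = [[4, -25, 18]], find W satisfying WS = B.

Right-multiplying both sides by S⁻¹ gives W = BS⁻¹.
det S = -6, so S⁻¹ = [[-1/3, -5/6, 1/2], [2/3, 2/3, -1], [2/3, 7/6, -3/2]].
W = BS⁻¹ = [[4, -25, 18]] · [[-1/3, -5/6, 1/2], [2/3, 2/3, -1], [2/3, 7/6, -3/2]] = [[-6, 1, 0]].

W = [[-6, 1, 0]]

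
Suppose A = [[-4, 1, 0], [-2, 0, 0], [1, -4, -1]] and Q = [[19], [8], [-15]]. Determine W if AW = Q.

W = [[-4], [3], [-1]]

A is on the left of W, so left-multiply by A⁻¹: W = A⁻¹Q.
det A = -2; the adjugate gives A⁻¹ = [[0, -1/2, 0], [1, -2, 0], [-4, 15/2, -1]].
W = A⁻¹Q = [[0, -1/2, 0], [1, -2, 0], [-4, 15/2, -1]] · [[19], [8], [-15]] = [[-4], [3], [-1]].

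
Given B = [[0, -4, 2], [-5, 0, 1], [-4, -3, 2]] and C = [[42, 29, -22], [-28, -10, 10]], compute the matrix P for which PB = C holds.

P = [[-5, -6, -3], [1, 4, 2]]

Right-multiplying both sides by B⁻¹ gives P = CB⁻¹.
det B = 6; the adjugate gives B⁻¹ = [[1/2, 1/3, -2/3], [1, 4/3, -5/3], [5/2, 8/3, -10/3]].
P = CB⁻¹ = [[42, 29, -22], [-28, -10, 10]] · [[1/2, 1/3, -2/3], [1, 4/3, -5/3], [5/2, 8/3, -10/3]] = [[-5, -6, -3], [1, 4, 2]].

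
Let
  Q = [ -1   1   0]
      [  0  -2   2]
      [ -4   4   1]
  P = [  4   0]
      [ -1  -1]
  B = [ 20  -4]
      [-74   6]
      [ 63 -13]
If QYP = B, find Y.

Left-multiply by Q⁻¹ and right-multiply by P⁻¹: Y = Q⁻¹BP⁻¹.
Q has determinant 2; Q⁻¹ = [[-5, -1/2, 1], [-4, -1/2, 1], [-4, 0, 1]].
det P = -4; the adjugate gives P⁻¹ = [[1/4, 0], [-1/4, -1]].
Q⁻¹B = [[0, 4], [20, 0], [-17, 3]].
Y = (Q⁻¹B)P⁻¹ = [[-1, -4], [5, 0], [-5, -3]].

Y = [[-1, -4], [5, 0], [-5, -3]]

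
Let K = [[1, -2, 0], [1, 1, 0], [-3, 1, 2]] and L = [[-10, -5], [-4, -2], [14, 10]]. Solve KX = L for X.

K is on the left of X, so left-multiply by K⁻¹: X = K⁻¹L.
det K = 6, so K⁻¹ = [[1/3, 2/3, 0], [-1/3, 1/3, 0], [2/3, 5/6, 1/2]].
X = K⁻¹L = [[1/3, 2/3, 0], [-1/3, 1/3, 0], [2/3, 5/6, 1/2]] · [[-10, -5], [-4, -2], [14, 10]] = [[-6, -3], [2, 1], [-3, 0]].

X = [[-6, -3], [2, 1], [-3, 0]]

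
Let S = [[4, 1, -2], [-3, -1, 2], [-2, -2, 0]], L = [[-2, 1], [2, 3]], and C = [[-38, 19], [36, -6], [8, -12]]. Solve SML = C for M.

M = [[4, 3], [-1, -2], [-2, 5]]

M = S⁻¹CL⁻¹ (apply S⁻¹ on the left and L⁻¹ on the right).
det S = 4; the adjugate gives S⁻¹ = [[1, 1, 0], [-1, -1, -1/2], [1, 3/2, -1/4]].
det L = -8; the adjugate gives L⁻¹ = [[-3/8, 1/8], [1/4, 1/4]].
S⁻¹C = [[-2, 13], [-2, -7], [14, 13]].
M = (S⁻¹C)L⁻¹ = [[4, 3], [-1, -2], [-2, 5]].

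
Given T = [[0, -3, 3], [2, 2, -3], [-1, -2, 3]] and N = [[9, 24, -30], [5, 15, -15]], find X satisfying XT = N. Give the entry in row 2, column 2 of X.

5

Right-multiplying both sides by T⁻¹ gives X = NT⁻¹.
T has determinant 3; T⁻¹ = [[0, 1, 1], [-1, 1, 2], [-2/3, 1, 2]].
X = NT⁻¹ = [[9, 24, -30], [5, 15, -15]] · [[0, 1, 1], [-1, 1, 2], [-2/3, 1, 2]] = [[-4, 3, -3], [-5, 5, 5]].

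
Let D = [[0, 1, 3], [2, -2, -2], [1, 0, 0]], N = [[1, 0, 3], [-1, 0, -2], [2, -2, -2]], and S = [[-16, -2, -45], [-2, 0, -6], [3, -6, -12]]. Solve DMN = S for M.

Isolating M: multiply by D⁻¹ from the left and N⁻¹ from the right, so M = D⁻¹SN⁻¹.
det D = 4; the adjugate gives D⁻¹ = [[0, 0, 1], [-1/2, -3/4, 3/2], [1/2, 1/4, -1/2]].
det N = 2, so N⁻¹ = [[-2, -3, 0], [-3, -4, -1/2], [1, 1, 0]].
D⁻¹S = [[3, -6, -12], [14, -8, 9], [-10, 2, -18]].
M = (D⁻¹S)N⁻¹ = [[0, 3, 3], [5, -1, 4], [-4, 4, -1]].

M = [[0, 3, 3], [5, -1, 4], [-4, 4, -1]]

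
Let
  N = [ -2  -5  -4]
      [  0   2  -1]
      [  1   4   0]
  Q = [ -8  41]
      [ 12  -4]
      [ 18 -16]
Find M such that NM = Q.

N is on the left of M, so left-multiply by N⁻¹: M = N⁻¹Q.
det N = 5, so N⁻¹ = [[4/5, -16/5, 13/5], [-1/5, 4/5, -2/5], [-2/5, 3/5, -4/5]].
M = N⁻¹Q = [[4/5, -16/5, 13/5], [-1/5, 4/5, -2/5], [-2/5, 3/5, -4/5]] · [[-8, 41], [12, -4], [18, -16]] = [[2, 4], [4, -5], [-4, -6]].

M = [[2, 4], [4, -5], [-4, -6]]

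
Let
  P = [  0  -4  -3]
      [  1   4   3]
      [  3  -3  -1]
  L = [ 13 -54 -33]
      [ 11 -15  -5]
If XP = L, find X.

P is on the right of X, so right-multiply by P⁻¹: X = LP⁻¹.
det P = 5, so P⁻¹ = [[1, 1, 0], [2, 9/5, -3/5], [-3, -12/5, 4/5]].
X = LP⁻¹ = [[13, -54, -33], [11, -15, -5]] · [[1, 1, 0], [2, 9/5, -3/5], [-3, -12/5, 4/5]] = [[4, -5, 6], [-4, -4, 5]].

X = [[4, -5, 6], [-4, -4, 5]]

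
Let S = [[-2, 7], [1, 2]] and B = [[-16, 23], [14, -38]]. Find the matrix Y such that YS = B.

Y = [[5, -6], [-6, 2]]

Right-multiplying both sides by S⁻¹ gives Y = BS⁻¹.
det S = -11, so S⁻¹ = [[-2/11, 7/11], [1/11, 2/11]].
Y = BS⁻¹ = [[-16, 23], [14, -38]] · [[-2/11, 7/11], [1/11, 2/11]] = [[5, -6], [-6, 2]].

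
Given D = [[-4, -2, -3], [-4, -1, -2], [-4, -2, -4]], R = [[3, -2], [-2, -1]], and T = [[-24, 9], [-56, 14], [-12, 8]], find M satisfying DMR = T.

M = D⁻¹TR⁻¹ (apply D⁻¹ on the left and R⁻¹ on the right).
D has determinant 4; D⁻¹ = [[0, -1/2, 1/4], [-2, 1, 1], [1, 0, -1]].
R has determinant -7; R⁻¹ = [[1/7, -2/7], [-2/7, -3/7]].
D⁻¹T = [[25, -5], [-20, 4], [-12, 1]].
M = (D⁻¹T)R⁻¹ = [[5, -5], [-4, 4], [-2, 3]].

M = [[5, -5], [-4, 4], [-2, 3]]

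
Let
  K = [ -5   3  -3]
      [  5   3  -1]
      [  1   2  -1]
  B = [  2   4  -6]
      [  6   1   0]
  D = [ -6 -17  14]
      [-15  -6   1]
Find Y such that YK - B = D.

YK = D + B = [[-4, -13, 8], [-9, -5, 1]].
K is on the right of Y, so right-multiply by K⁻¹: Y = (D + B)K⁻¹.
det K = -4; the adjugate gives K⁻¹ = [[1/4, 3/4, -3/2], [-1, -2, 5], [-7/4, -13/4, 15/2]].
Y = (D + B)K⁻¹ = [[-2, -3, 1], [1, 0, -4]].

Y = [[-2, -3, 1], [1, 0, -4]]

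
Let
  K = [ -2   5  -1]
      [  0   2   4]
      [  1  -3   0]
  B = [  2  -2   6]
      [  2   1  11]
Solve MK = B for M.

K is on the right of M, so right-multiply by K⁻¹: M = BK⁻¹.
det K = -2, so K⁻¹ = [[-6, -3/2, -11], [-2, -1/2, -4], [1, 1/2, 2]].
M = BK⁻¹ = [[2, -2, 6], [2, 1, 11]] · [[-6, -3/2, -11], [-2, -1/2, -4], [1, 1/2, 2]] = [[-2, 1, -2], [-3, 2, -4]].

M = [[-2, 1, -2], [-3, 2, -4]]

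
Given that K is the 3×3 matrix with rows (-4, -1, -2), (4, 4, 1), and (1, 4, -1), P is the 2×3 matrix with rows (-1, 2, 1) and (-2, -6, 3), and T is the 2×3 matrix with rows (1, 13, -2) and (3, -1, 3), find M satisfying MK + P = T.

MK = T − P = [[2, 11, -3], [5, 5, 0]].
Right-multiplying both sides by K⁻¹ gives M = (T − P)K⁻¹.
det K = 3; the adjugate gives K⁻¹ = [[-8/3, -3, 7/3], [5/3, 2, -4/3], [4, 5, -4]].
M = (T − P)K⁻¹ = [[1, 1, 2], [-5, -5, 5]].

M = [[1, 1, 2], [-5, -5, 5]]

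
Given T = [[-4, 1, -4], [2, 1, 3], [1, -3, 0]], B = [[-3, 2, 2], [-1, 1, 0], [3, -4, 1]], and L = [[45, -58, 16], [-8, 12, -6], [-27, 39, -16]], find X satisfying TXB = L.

Left-multiply by T⁻¹ and right-multiply by B⁻¹: X = T⁻¹LB⁻¹.
det T = -5; the adjugate gives T⁻¹ = [[-9/5, -12/5, -7/5], [-3/5, -4/5, -4/5], [7/5, 11/5, 6/5]].
det B = 1; the adjugate gives B⁻¹ = [[1, -10, -2], [1, -9, -2], [1, -6, -1]].
T⁻¹L = [[-24, 21, 8], [1, -6, 8], [13, -8, -10]].
X = (T⁻¹L)B⁻¹ = [[5, 3, -2], [3, -4, 2], [-5, 2, 0]].

X = [[5, 3, -2], [3, -4, 2], [-5, 2, 0]]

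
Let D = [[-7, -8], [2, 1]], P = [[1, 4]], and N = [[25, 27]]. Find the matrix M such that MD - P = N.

M = [[-4, -1]]

MD = N + P = [[26, 31]].
Since D sits to the right of M, M = (N + P)D⁻¹.
det D = 9; the adjugate gives D⁻¹ = [[1/9, 8/9], [-2/9, -7/9]].
M = (N + P)D⁻¹ = [[-4, -1]].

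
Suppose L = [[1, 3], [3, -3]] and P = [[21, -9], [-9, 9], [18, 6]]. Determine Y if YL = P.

Right-multiplying both sides by L⁻¹ gives Y = PL⁻¹.
L has determinant -12; L⁻¹ = [[1/4, 1/4], [1/4, -1/12]].
Y = PL⁻¹ = [[21, -9], [-9, 9], [18, 6]] · [[1/4, 1/4], [1/4, -1/12]] = [[3, 6], [0, -3], [6, 4]].

Y = [[3, 6], [0, -3], [6, 4]]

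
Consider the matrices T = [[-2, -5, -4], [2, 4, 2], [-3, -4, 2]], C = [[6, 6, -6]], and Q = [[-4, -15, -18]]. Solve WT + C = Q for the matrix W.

W = [[1, -4, 0]]

WT = Q − C = [[-10, -21, -12]].
T is on the right of W, so right-multiply by T⁻¹: W = (Q − C)T⁻¹.
det T = 2, so T⁻¹ = [[8, 13, 3], [-5, -8, -2], [2, 7/2, 1]].
W = (Q − C)T⁻¹ = [[1, -4, 0]].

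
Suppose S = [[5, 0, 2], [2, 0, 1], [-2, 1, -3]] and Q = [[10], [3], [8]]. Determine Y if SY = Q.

Y = [[4], [1], [-5]]

Since S multiplies Y on the left, Y = S⁻¹Q.
S has determinant -1; S⁻¹ = [[1, -2, 0], [-4, 11, 1], [-2, 5, 0]].
Y = S⁻¹Q = [[1, -2, 0], [-4, 11, 1], [-2, 5, 0]] · [[10], [3], [8]] = [[4], [1], [-5]].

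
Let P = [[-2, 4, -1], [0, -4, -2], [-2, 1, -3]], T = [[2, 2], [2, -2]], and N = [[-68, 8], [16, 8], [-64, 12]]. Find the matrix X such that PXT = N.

Left-multiply by P⁻¹ and right-multiply by T⁻¹: X = P⁻¹NT⁻¹.
P has determinant -4; P⁻¹ = [[-7/2, -11/4, 3], [-1, -1, 1], [2, 3/2, -2]].
det T = -8; the adjugate gives T⁻¹ = [[1/4, 1/4], [1/4, -1/4]].
P⁻¹N = [[2, -14], [-12, -4], [16, 4]].
X = (P⁻¹N)T⁻¹ = [[-3, 4], [-4, -2], [5, 3]].

X = [[-3, 4], [-4, -2], [5, 3]]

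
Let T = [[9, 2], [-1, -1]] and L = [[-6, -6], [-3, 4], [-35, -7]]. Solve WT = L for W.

Since T sits to the right of W, W = LT⁻¹.
T has determinant -7; T⁻¹ = [[1/7, 2/7], [-1/7, -9/7]].
W = LT⁻¹ = [[-6, -6], [-3, 4], [-35, -7]] · [[1/7, 2/7], [-1/7, -9/7]] = [[0, 6], [-1, -6], [-4, -1]].

W = [[0, 6], [-1, -6], [-4, -1]]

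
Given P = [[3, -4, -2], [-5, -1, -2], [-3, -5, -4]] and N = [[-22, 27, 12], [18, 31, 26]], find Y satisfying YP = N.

P is on the right of Y, so right-multiply by P⁻¹: Y = NP⁻¹.
P has determinant -6; P⁻¹ = [[1, 1, -1], [7/3, 3, -8/3], [-11/3, -9/2, 23/6]].
Y = NP⁻¹ = [[-22, 27, 12], [18, 31, 26]] · [[1, 1, -1], [7/3, 3, -8/3], [-11/3, -9/2, 23/6]] = [[-3, 5, -4], [-5, -6, -1]].

Y = [[-3, 5, -4], [-5, -6, -1]]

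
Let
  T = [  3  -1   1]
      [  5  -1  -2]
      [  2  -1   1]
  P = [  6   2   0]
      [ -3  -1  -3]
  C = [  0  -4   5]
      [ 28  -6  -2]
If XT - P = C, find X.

XT = C + P = [[6, -2, 5], [25, -7, -5]].
Right-multiplying both sides by T⁻¹ gives X = (C + P)T⁻¹.
det T = -3; the adjugate gives T⁻¹ = [[1, 0, -1], [3, -1/3, -11/3], [1, -1/3, -2/3]].
X = (C + P)T⁻¹ = [[5, -1, -2], [-1, 4, 4]].

X = [[5, -1, -2], [-1, 4, 4]]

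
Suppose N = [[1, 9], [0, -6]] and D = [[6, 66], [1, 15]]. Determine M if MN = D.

N is on the right of M, so right-multiply by N⁻¹: M = DN⁻¹.
det N = -6, so N⁻¹ = [[1, 3/2], [0, -1/6]].
M = DN⁻¹ = [[6, 66], [1, 15]] · [[1, 3/2], [0, -1/6]] = [[6, -2], [1, -1]].

M = [[6, -2], [1, -1]]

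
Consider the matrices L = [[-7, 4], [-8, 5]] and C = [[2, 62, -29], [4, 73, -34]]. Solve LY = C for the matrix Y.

Since L multiplies Y on the left, Y = L⁻¹C.
L has determinant -3; L⁻¹ = [[-5/3, 4/3], [-8/3, 7/3]].
Y = L⁻¹C = [[-5/3, 4/3], [-8/3, 7/3]] · [[2, 62, -29], [4, 73, -34]] = [[2, -6, 3], [4, 5, -2]].

Y = [[2, -6, 3], [4, 5, -2]]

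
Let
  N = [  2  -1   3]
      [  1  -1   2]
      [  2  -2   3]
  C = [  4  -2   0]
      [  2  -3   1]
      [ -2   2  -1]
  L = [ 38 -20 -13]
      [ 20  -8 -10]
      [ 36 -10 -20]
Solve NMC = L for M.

M = N⁻¹LC⁻¹ (apply N⁻¹ on the left and C⁻¹ on the right).
N has determinant 1; N⁻¹ = [[1, -3, 1], [1, 0, -1], [0, 2, -1]].
det C = 4, so C⁻¹ = [[1/4, -1/2, -1/2], [0, -1, -1], [-1/2, -1, -2]].
N⁻¹L = [[14, -6, -3], [2, -10, 7], [4, -6, 0]].
M = (N⁻¹L)C⁻¹ = [[5, 2, 5], [-3, 2, -5], [1, 4, 4]].

M = [[5, 2, 5], [-3, 2, -5], [1, 4, 4]]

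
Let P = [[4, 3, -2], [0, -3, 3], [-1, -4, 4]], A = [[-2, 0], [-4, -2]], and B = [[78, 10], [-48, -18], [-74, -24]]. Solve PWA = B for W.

W = [[-5, 0], [-5, 1], [-3, 4]]

Isolating W: multiply by P⁻¹ from the left and A⁻¹ from the right, so W = P⁻¹BA⁻¹.
det P = -3; the adjugate gives P⁻¹ = [[0, 4/3, -1], [1, -14/3, 4], [1, -13/3, 4]].
A has determinant 4; A⁻¹ = [[-1/2, 0], [1, -1/2]].
P⁻¹B = [[10, 0], [6, -2], [-10, -8]].
W = (P⁻¹B)A⁻¹ = [[-5, 0], [-5, 1], [-3, 4]].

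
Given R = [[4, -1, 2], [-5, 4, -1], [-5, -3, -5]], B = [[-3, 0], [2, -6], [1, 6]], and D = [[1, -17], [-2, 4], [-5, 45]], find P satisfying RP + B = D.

P = [[3, -4], [2, -3], [-3, -2]]

RP = D − B = [[4, -17], [-4, 10], [-6, 39]].
R is on the left of P, so left-multiply by R⁻¹: P = R⁻¹(D − B).
R has determinant -2; R⁻¹ = [[23/2, 11/2, 7/2], [10, 5, 3], [-35/2, -17/2, -11/2]].
P = R⁻¹(D − B) = [[3, -4], [2, -3], [-3, -2]].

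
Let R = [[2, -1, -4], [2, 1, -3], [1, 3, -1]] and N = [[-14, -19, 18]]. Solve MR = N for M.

Since R sits to the right of M, M = NR⁻¹.
R has determinant -3; R⁻¹ = [[-8/3, 13/3, -7/3], [1/3, -2/3, 2/3], [-5/3, 7/3, -4/3]].
M = NR⁻¹ = [[-14, -19, 18]] · [[-8/3, 13/3, -7/3], [1/3, -2/3, 2/3], [-5/3, 7/3, -4/3]] = [[1, -6, -4]].

M = [[1, -6, -4]]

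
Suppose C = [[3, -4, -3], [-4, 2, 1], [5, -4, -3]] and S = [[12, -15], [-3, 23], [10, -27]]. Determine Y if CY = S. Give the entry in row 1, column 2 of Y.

C is on the left of Y, so left-multiply by C⁻¹: Y = C⁻¹S.
det C = 4; the adjugate gives C⁻¹ = [[-1/2, 0, 1/2], [-7/4, 3/2, 9/4], [3/2, -2, -5/2]].
Y = C⁻¹S = [[-1/2, 0, 1/2], [-7/4, 3/2, 9/4], [3/2, -2, -5/2]] · [[12, -15], [-3, 23], [10, -27]] = [[-1, -6], [-3, 0], [-1, -1]].

-6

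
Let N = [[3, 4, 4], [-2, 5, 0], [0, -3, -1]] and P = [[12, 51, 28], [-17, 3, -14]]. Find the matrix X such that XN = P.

X = [[6, 3, -4], [-5, 1, -6]]

N is on the right of X, so right-multiply by N⁻¹: X = PN⁻¹.
N has determinant 1; N⁻¹ = [[-5, -8, -20], [-2, -3, -8], [6, 9, 23]].
X = PN⁻¹ = [[12, 51, 28], [-17, 3, -14]] · [[-5, -8, -20], [-2, -3, -8], [6, 9, 23]] = [[6, 3, -4], [-5, 1, -6]].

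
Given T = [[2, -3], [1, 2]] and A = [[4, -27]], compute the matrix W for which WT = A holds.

T is on the right of W, so right-multiply by T⁻¹: W = AT⁻¹.
det T = 7; the adjugate gives T⁻¹ = [[2/7, 3/7], [-1/7, 2/7]].
W = AT⁻¹ = [[4, -27]] · [[2/7, 3/7], [-1/7, 2/7]] = [[5, -6]].

W = [[5, -6]]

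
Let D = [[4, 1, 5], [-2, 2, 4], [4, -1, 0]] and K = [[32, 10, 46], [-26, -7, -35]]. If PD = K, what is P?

D is on the right of P, so right-multiply by D⁻¹: P = KD⁻¹.
D has determinant 2; D⁻¹ = [[2, -5/2, -3], [8, -10, -13], [-3, 4, 5]].
P = KD⁻¹ = [[32, 10, 46], [-26, -7, -35]] · [[2, -5/2, -3], [8, -10, -13], [-3, 4, 5]] = [[6, 4, 4], [-3, -5, -6]].

P = [[6, 4, 4], [-3, -5, -6]]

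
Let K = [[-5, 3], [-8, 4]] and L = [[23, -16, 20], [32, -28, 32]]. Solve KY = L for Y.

Left-multiplying both sides by K⁻¹ gives Y = K⁻¹L.
det K = 4; the adjugate gives K⁻¹ = [[1, -3/4], [2, -5/4]].
Y = K⁻¹L = [[1, -3/4], [2, -5/4]] · [[23, -16, 20], [32, -28, 32]] = [[-1, 5, -4], [6, 3, 0]].

Y = [[-1, 5, -4], [6, 3, 0]]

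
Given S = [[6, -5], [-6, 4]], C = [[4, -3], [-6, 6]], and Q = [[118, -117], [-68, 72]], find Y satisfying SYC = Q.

Y = S⁻¹QC⁻¹ (apply S⁻¹ on the left and C⁻¹ on the right).
det S = -6; the adjugate gives S⁻¹ = [[-2/3, -5/6], [-1, -1]].
det C = 6; the adjugate gives C⁻¹ = [[1, 1/2], [1, 2/3]].
S⁻¹Q = [[-22, 18], [-50, 45]].
Y = (S⁻¹Q)C⁻¹ = [[-4, 1], [-5, 5]].

Y = [[-4, 1], [-5, 5]]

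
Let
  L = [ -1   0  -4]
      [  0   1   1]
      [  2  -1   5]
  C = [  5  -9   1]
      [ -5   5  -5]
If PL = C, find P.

Since L sits to the right of P, P = CL⁻¹.
det L = 2, so L⁻¹ = [[3, 2, 2], [1, 3/2, 1/2], [-1, -1/2, -1/2]].
P = CL⁻¹ = [[5, -9, 1], [-5, 5, -5]] · [[3, 2, 2], [1, 3/2, 1/2], [-1, -1/2, -1/2]] = [[5, -4, 5], [-5, 0, -5]].

P = [[5, -4, 5], [-5, 0, -5]]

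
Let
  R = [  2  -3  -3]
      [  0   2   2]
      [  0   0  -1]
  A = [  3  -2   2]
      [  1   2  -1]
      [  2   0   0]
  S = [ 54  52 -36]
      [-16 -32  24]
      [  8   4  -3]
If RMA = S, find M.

M = [[1, 2, 5], [3, -3, -3], [1, -1, -5]]

Left-multiply by R⁻¹ and right-multiply by A⁻¹: M = R⁻¹SA⁻¹.
R has determinant -4; R⁻¹ = [[1/2, 3/4, 0], [0, 1/2, 1], [0, 0, -1]].
A has determinant -4; A⁻¹ = [[0, 0, 1/2], [1/2, 1, -5/4], [1, 1, -2]].
R⁻¹S = [[15, 2, 0], [0, -12, 9], [-8, -4, 3]].
M = (R⁻¹S)A⁻¹ = [[1, 2, 5], [3, -3, -3], [1, -1, -5]].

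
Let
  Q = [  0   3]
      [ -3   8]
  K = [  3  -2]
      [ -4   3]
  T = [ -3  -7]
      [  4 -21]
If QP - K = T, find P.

QP = T + K = [[0, -9], [0, -18]].
Since Q multiplies P on the left, P = Q⁻¹(T + K).
det Q = 9, so Q⁻¹ = [[8/9, -1/3], [1/3, 0]].
P = Q⁻¹(T + K) = [[0, -2], [0, -3]].

P = [[0, -2], [0, -3]]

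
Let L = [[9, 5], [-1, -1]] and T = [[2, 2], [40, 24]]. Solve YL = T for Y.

L is on the right of Y, so right-multiply by L⁻¹: Y = TL⁻¹.
L has determinant -4; L⁻¹ = [[1/4, 5/4], [-1/4, -9/4]].
Y = TL⁻¹ = [[2, 2], [40, 24]] · [[1/4, 5/4], [-1/4, -9/4]] = [[0, -2], [4, -4]].

Y = [[0, -2], [4, -4]]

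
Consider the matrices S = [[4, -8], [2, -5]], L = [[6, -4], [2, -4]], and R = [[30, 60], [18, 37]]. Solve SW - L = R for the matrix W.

SW = R + L = [[36, 56], [20, 33]].
Left-multiplying both sides by S⁻¹ gives W = S⁻¹(R + L).
det S = -4; the adjugate gives S⁻¹ = [[5/4, -2], [1/2, -1]].
W = S⁻¹(R + L) = [[5, 4], [-2, -5]].

W = [[5, 4], [-2, -5]]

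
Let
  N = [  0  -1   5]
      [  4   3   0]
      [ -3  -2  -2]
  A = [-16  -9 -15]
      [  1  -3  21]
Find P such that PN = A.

P = [[-3, -4, 0], [3, -2, -3]]

Since N sits to the right of P, P = AN⁻¹.
det N = -3; the adjugate gives N⁻¹ = [[2, 4, 5], [-8/3, -5, -20/3], [-1/3, -1, -4/3]].
P = AN⁻¹ = [[-16, -9, -15], [1, -3, 21]] · [[2, 4, 5], [-8/3, -5, -20/3], [-1/3, -1, -4/3]] = [[-3, -4, 0], [3, -2, -3]].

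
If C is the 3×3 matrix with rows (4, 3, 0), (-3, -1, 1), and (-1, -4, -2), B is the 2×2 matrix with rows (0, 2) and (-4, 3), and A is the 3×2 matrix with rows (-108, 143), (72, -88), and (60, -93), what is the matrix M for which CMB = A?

M = [[4, 3], [5, 5], [0, -4]]

Isolating M: multiply by C⁻¹ from the left and B⁻¹ from the right, so M = C⁻¹AB⁻¹.
C has determinant 3; C⁻¹ = [[2, 2, 1], [-7/3, -8/3, -4/3], [11/3, 13/3, 5/3]].
det B = 8; the adjugate gives B⁻¹ = [[3/8, -1/4], [1/2, 0]].
C⁻¹A = [[-12, 17], [-20, 25], [16, -12]].
M = (C⁻¹A)B⁻¹ = [[4, 3], [5, 5], [0, -4]].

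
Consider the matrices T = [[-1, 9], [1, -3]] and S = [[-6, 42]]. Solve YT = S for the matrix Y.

Since T sits to the right of Y, Y = ST⁻¹.
det T = -6; the adjugate gives T⁻¹ = [[1/2, 3/2], [1/6, 1/6]].
Y = ST⁻¹ = [[-6, 42]] · [[1/2, 3/2], [1/6, 1/6]] = [[4, -2]].

Y = [[4, -2]]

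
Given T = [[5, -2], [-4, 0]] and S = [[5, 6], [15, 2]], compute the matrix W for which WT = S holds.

T is on the right of W, so right-multiply by T⁻¹: W = ST⁻¹.
det T = -8, so T⁻¹ = [[0, -1/4], [-1/2, -5/8]].
W = ST⁻¹ = [[5, 6], [15, 2]] · [[0, -1/4], [-1/2, -5/8]] = [[-3, -5], [-1, -5]].

W = [[-3, -5], [-1, -5]]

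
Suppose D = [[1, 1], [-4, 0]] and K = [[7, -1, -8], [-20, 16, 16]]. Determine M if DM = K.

M = [[5, -4, -4], [2, 3, -4]]

Left-multiplying both sides by D⁻¹ gives M = D⁻¹K.
D has determinant 4; D⁻¹ = [[0, -1/4], [1, 1/4]].
M = D⁻¹K = [[0, -1/4], [1, 1/4]] · [[7, -1, -8], [-20, 16, 16]] = [[5, -4, -4], [2, 3, -4]].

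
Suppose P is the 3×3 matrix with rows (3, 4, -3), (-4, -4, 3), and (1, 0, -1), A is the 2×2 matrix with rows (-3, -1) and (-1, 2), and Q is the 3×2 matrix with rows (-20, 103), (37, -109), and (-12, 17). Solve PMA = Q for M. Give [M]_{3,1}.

3

Left-multiply by P⁻¹ and right-multiply by A⁻¹: M = P⁻¹QA⁻¹.
P has determinant -4; P⁻¹ = [[-1, -1, 0], [1/4, 0, -3/4], [-1, -1, -1]].
A has determinant -7; A⁻¹ = [[-2/7, -1/7], [-1/7, 3/7]].
P⁻¹Q = [[-17, 6], [4, 13], [-5, -11]].
M = (P⁻¹Q)A⁻¹ = [[4, 5], [-3, 5], [3, -4]].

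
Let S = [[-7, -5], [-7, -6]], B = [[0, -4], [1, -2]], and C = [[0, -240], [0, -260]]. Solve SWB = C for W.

Isolating W: multiply by S⁻¹ from the left and B⁻¹ from the right, so W = S⁻¹CB⁻¹.
det S = 7, so S⁻¹ = [[-6/7, 5/7], [1, -1]].
det B = 4; the adjugate gives B⁻¹ = [[-1/2, 1], [-1/4, 0]].
S⁻¹C = [[0, 20], [0, 20]].
W = (S⁻¹C)B⁻¹ = [[-5, 0], [-5, 0]].

W = [[-5, 0], [-5, 0]]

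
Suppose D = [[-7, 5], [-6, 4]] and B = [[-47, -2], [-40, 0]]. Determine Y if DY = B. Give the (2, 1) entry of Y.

-1

Since D multiplies Y on the left, Y = D⁻¹B.
det D = 2, so D⁻¹ = [[2, -5/2], [3, -7/2]].
Y = D⁻¹B = [[2, -5/2], [3, -7/2]] · [[-47, -2], [-40, 0]] = [[6, -4], [-1, -6]].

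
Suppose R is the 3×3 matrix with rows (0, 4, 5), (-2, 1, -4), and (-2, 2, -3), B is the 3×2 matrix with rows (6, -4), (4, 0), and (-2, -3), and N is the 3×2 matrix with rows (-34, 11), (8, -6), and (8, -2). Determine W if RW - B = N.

RW = N + B = [[-28, 7], [12, -6], [6, -5]].
Since R multiplies W on the left, W = R⁻¹(N + B).
det R = -2; the adjugate gives R⁻¹ = [[-5/2, -11, 21/2], [-1, -5, 5], [1, 4, -4]].
W = R⁻¹(N + B) = [[1, -4], [-2, -2], [-4, 3]].

W = [[1, -4], [-2, -2], [-4, 3]]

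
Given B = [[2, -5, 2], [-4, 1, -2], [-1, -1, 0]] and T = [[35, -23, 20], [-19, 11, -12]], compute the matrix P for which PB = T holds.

P = [[4, -6, -3], [0, 6, -5]]

Right-multiplying both sides by B⁻¹ gives P = TB⁻¹.
B has determinant -4; B⁻¹ = [[1/2, 1/2, -2], [-1/2, -1/2, 1], [-5/4, -7/4, 9/2]].
P = TB⁻¹ = [[35, -23, 20], [-19, 11, -12]] · [[1/2, 1/2, -2], [-1/2, -1/2, 1], [-5/4, -7/4, 9/2]] = [[4, -6, -3], [0, 6, -5]].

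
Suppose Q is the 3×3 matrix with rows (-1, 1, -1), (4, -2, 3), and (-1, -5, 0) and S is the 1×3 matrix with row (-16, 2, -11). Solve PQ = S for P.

P = [[-1, -4, 1]]

Q is on the right of P, so right-multiply by Q⁻¹: P = SQ⁻¹.
Q has determinant 4; Q⁻¹ = [[15/4, 5/4, 1/4], [-3/4, -1/4, -1/4], [-11/2, -3/2, -1/2]].
P = SQ⁻¹ = [[-16, 2, -11]] · [[15/4, 5/4, 1/4], [-3/4, -1/4, -1/4], [-11/2, -3/2, -1/2]] = [[-1, -4, 1]].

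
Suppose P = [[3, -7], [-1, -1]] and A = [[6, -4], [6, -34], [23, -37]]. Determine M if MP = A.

M = [[1, -3], [4, 6], [6, -5]]

P is on the right of M, so right-multiply by P⁻¹: M = AP⁻¹.
det P = -10, so P⁻¹ = [[1/10, -7/10], [-1/10, -3/10]].
M = AP⁻¹ = [[6, -4], [6, -34], [23, -37]] · [[1/10, -7/10], [-1/10, -3/10]] = [[1, -3], [4, 6], [6, -5]].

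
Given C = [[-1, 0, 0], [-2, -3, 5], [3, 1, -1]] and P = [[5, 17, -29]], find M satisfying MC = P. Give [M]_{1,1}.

4

Since C sits to the right of M, M = PC⁻¹.
C has determinant 2; C⁻¹ = [[-1, 0, 0], [13/2, 1/2, 5/2], [7/2, 1/2, 3/2]].
M = PC⁻¹ = [[5, 17, -29]] · [[-1, 0, 0], [13/2, 1/2, 5/2], [7/2, 1/2, 3/2]] = [[4, -6, -1]].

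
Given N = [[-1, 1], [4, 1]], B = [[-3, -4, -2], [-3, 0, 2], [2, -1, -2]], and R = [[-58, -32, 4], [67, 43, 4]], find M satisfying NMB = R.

M = [[-5, 0, 5], [5, 4, -3]]

Isolating M: multiply by N⁻¹ from the left and B⁻¹ from the right, so M = N⁻¹RB⁻¹.
det N = -5, so N⁻¹ = [[-1/5, 1/5], [4/5, 1/5]].
B has determinant -4; B⁻¹ = [[-1/2, 3/2, 2], [1/2, -5/2, -3], [-3/4, 11/4, 3]].
N⁻¹R = [[25, 15, 0], [-33, -17, 4]].
M = (N⁻¹R)B⁻¹ = [[-5, 0, 5], [5, 4, -3]].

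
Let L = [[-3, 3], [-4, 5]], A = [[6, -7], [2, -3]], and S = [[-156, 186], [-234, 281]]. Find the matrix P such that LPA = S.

P = [[5, -2], [-3, -4]]

Isolating P: multiply by L⁻¹ from the left and A⁻¹ from the right, so P = L⁻¹SA⁻¹.
det L = -3; the adjugate gives L⁻¹ = [[-5/3, 1], [-4/3, 1]].
det A = -4; the adjugate gives A⁻¹ = [[3/4, -7/4], [1/2, -3/2]].
L⁻¹S = [[26, -29], [-26, 33]].
P = (L⁻¹S)A⁻¹ = [[5, -2], [-3, -4]].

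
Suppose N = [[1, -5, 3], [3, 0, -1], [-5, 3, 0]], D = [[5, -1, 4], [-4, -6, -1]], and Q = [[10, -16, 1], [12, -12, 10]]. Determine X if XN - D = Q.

X = [[1, -2, -4], [3, 0, -1]]

XN = Q + D = [[15, -17, 5], [8, -18, 9]].
N is on the right of X, so right-multiply by N⁻¹: X = (Q + D)N⁻¹.
det N = 5, so N⁻¹ = [[3/5, 9/5, 1], [1, 3, 2], [9/5, 22/5, 3]].
X = (Q + D)N⁻¹ = [[1, -2, -4], [3, 0, -1]].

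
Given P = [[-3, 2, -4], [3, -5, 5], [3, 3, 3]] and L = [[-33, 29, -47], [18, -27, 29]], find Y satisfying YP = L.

Right-multiplying both sides by P⁻¹ gives Y = LP⁻¹.
det P = 6; the adjugate gives P⁻¹ = [[-5, -3, -5/3], [1, 1/2, 1/2], [4, 5/2, 3/2]].
Y = LP⁻¹ = [[-33, 29, -47], [18, -27, 29]] · [[-5, -3, -5/3], [1, 1/2, 1/2], [4, 5/2, 3/2]] = [[6, -4, -1], [-1, 5, 0]].

Y = [[6, -4, -1], [-1, 5, 0]]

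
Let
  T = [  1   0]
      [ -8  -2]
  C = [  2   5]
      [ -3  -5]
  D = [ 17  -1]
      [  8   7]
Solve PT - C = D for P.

P = [[3, -2], [-3, -1]]

PT = D + C = [[19, 4], [5, 2]].
Right-multiplying both sides by T⁻¹ gives P = (D + C)T⁻¹.
det T = -2, so T⁻¹ = [[1, 0], [-4, -1/2]].
P = (D + C)T⁻¹ = [[3, -2], [-3, -1]].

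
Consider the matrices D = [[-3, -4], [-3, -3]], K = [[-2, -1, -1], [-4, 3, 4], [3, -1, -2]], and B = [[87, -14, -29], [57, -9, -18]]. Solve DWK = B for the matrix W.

W = [[-1, 0, 3], [5, 2, -4]]

Left-multiply by D⁻¹ and right-multiply by K⁻¹: W = D⁻¹BK⁻¹.
det D = -3, so D⁻¹ = [[1, -4/3], [-1, 1]].
K has determinant 5; K⁻¹ = [[-2/5, -1/5, -1/5], [4/5, 7/5, 12/5], [-1, -1, -2]].
D⁻¹B = [[11, -2, -5], [-30, 5, 11]].
W = (D⁻¹B)K⁻¹ = [[-1, 0, 3], [5, 2, -4]].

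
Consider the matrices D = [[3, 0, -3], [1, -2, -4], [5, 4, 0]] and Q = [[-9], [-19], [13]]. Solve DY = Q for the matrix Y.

Since D multiplies Y on the left, Y = D⁻¹Q.
det D = 6, so D⁻¹ = [[8/3, -2, -1], [-10/3, 5/2, 3/2], [7/3, -2, -1]].
Y = D⁻¹Q = [[8/3, -2, -1], [-10/3, 5/2, 3/2], [7/3, -2, -1]] · [[-9], [-19], [13]] = [[1], [2], [4]].

Y = [[1], [2], [4]]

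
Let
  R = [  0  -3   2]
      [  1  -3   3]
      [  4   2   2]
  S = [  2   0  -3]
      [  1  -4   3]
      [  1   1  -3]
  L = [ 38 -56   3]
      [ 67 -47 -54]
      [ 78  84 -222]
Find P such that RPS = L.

P = [[5, -5, 5], [1, -2, 0], [5, 5, 4]]

P = R⁻¹LS⁻¹ (apply R⁻¹ on the left and S⁻¹ on the right).
R has determinant -2; R⁻¹ = [[6, -5, 3/2], [-5, 4, -1], [-7, 6, -3/2]].
S has determinant 3; S⁻¹ = [[3, -1, -4], [2, -1, -3], [5/3, -2/3, -8/3]].
R⁻¹L = [[10, 25, -45], [0, 8, -9], [19, -16, -12]].
P = (R⁻¹L)S⁻¹ = [[5, -5, 5], [1, -2, 0], [5, 5, 4]].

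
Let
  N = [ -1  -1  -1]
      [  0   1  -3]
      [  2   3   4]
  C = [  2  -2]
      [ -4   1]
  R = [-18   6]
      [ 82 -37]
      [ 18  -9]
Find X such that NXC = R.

Left-multiply by N⁻¹ and right-multiply by C⁻¹: X = N⁻¹RC⁻¹.
det N = -5; the adjugate gives N⁻¹ = [[-13/5, -1/5, -4/5], [6/5, 2/5, 3/5], [2/5, -1/5, 1/5]].
det C = -6, so C⁻¹ = [[-1/6, -1/3], [-2/3, -1/3]].
N⁻¹R = [[16, -1], [22, -13], [-20, 8]].
X = (N⁻¹R)C⁻¹ = [[-2, -5], [5, -3], [-2, 4]].

X = [[-2, -5], [5, -3], [-2, 4]]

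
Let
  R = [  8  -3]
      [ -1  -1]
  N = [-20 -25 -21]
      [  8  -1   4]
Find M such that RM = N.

R is on the left of M, so left-multiply by R⁻¹: M = R⁻¹N.
det R = -11; the adjugate gives R⁻¹ = [[1/11, -3/11], [-1/11, -8/11]].
M = R⁻¹N = [[1/11, -3/11], [-1/11, -8/11]] · [[-20, -25, -21], [8, -1, 4]] = [[-4, -2, -3], [-4, 3, -1]].

M = [[-4, -2, -3], [-4, 3, -1]]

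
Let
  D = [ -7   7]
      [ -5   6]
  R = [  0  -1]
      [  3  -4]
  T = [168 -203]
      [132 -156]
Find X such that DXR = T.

Isolating X: multiply by D⁻¹ from the left and R⁻¹ from the right, so X = D⁻¹TR⁻¹.
det D = -7, so D⁻¹ = [[-6/7, 1], [-5/7, 1]].
det R = 3, so R⁻¹ = [[-4/3, 1/3], [-1, 0]].
D⁻¹T = [[-12, 18], [12, -11]].
X = (D⁻¹T)R⁻¹ = [[-2, -4], [-5, 4]].

X = [[-2, -4], [-5, 4]]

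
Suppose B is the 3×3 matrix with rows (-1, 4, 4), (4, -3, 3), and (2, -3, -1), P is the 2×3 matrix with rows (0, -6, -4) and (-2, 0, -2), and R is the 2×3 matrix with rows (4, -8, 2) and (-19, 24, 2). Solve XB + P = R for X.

XB = R − P = [[4, -2, 6], [-17, 24, 4]].
Right-multiplying both sides by B⁻¹ gives X = (R − P)B⁻¹.
det B = 4, so B⁻¹ = [[3, -2, 6], [5/2, -7/4, 19/4], [-3/2, 5/4, -13/4]].
X = (R − P)B⁻¹ = [[-2, 3, -5], [3, -3, -1]].

X = [[-2, 3, -5], [3, -3, -1]]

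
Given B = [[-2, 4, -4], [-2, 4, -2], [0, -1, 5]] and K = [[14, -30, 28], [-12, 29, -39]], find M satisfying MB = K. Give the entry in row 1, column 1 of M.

Since B sits to the right of M, M = KB⁻¹.
det B = -4; the adjugate gives B⁻¹ = [[-9/2, 4, -2], [-5/2, 5/2, -1], [-1/2, 1/2, 0]].
M = KB⁻¹ = [[14, -30, 28], [-12, 29, -39]] · [[-9/2, 4, -2], [-5/2, 5/2, -1], [-1/2, 1/2, 0]] = [[-2, -5, 2], [1, 5, -5]].

-2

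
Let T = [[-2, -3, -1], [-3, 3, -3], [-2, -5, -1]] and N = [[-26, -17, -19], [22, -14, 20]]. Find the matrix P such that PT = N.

Since T sits to the right of P, P = NT⁻¹.
det T = 6, so T⁻¹ = [[-3, 1/3, 2], [1/2, 0, -1/2], [7/2, -2/3, -5/2]].
P = NT⁻¹ = [[-26, -17, -19], [22, -14, 20]] · [[-3, 1/3, 2], [1/2, 0, -1/2], [7/2, -2/3, -5/2]] = [[3, 4, 4], [-3, -6, 1]].

P = [[3, 4, 4], [-3, -6, 1]]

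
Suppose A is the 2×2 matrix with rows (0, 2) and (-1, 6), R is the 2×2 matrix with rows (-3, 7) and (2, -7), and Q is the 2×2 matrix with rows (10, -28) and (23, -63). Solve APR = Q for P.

Left-multiply by A⁻¹ and right-multiply by R⁻¹: P = A⁻¹QR⁻¹.
det A = 2, so A⁻¹ = [[3, -1], [1/2, 0]].
det R = 7, so R⁻¹ = [[-1, -1], [-2/7, -3/7]].
A⁻¹Q = [[7, -21], [5, -14]].
P = (A⁻¹Q)R⁻¹ = [[-1, 2], [-1, 1]].

P = [[-1, 2], [-1, 1]]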